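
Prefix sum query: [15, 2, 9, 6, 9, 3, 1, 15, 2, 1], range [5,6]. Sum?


Prefix sums: [0, 15, 17, 26, 32, 41, 44, 45, 60, 62, 63]
Sum[5..6] = prefix[7] - prefix[5] = 45 - 41 = 4


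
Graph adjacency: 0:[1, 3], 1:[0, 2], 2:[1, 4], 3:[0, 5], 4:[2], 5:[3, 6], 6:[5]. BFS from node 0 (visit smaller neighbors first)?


BFS queue: start with [0]
Visit order: [0, 1, 3, 2, 5, 4, 6]


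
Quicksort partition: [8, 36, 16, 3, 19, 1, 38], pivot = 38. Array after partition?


Elements <= 38 go left of pivot.
Result: [8, 36, 16, 3, 19, 1, 38], pivot at index 6


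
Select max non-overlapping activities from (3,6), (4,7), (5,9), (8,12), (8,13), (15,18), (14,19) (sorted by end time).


Greedy: pick earliest-ending, then skip overlaps.
Selected (3 activities): [(3, 6), (8, 12), (15, 18)]


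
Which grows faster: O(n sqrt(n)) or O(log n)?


logarithmic grows slower than n^1.5
O(log n) is asymptotically smaller; O(n sqrt(n)) grows faster


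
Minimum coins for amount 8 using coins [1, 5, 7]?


dp[0]=0; dp[i]=1+min(dp[i-c] for c in coins)
...dp[3]=3, dp[4]=4, dp[5]=1, dp[6]=2, dp[7]=1, dp[8]=2
Minimum coins for 8 = 2


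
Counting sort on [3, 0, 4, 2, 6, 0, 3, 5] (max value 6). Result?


Count array: [2, 0, 1, 2, 1, 1, 1]
Reconstruct: [0, 0, 2, 3, 3, 4, 5, 6]


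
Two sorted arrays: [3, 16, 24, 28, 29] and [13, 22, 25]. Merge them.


Compare heads, take smaller each step.
Merged: [3, 13, 16, 22, 24, 25, 28, 29]


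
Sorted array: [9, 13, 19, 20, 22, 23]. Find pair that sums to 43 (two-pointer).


Two pointers: lo=0, hi=5
Found pair: (20, 23) summing to 43


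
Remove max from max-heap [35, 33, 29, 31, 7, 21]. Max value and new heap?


Max = 35
Replace root with last, heapify down
Resulting heap: [33, 31, 29, 21, 7]


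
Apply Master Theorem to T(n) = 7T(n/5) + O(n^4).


a=7, b=5, c=4. log_5(7)=1.209 < c=4. Case 3: O(n^c) = O(n^4)
Complexity: O(n^4)


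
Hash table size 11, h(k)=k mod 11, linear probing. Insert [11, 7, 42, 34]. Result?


Insertions: 11->slot 0; 7->slot 7; 42->slot 9; 34->slot 1
Table: [11, 34, None, None, None, None, None, 7, None, 42, None]


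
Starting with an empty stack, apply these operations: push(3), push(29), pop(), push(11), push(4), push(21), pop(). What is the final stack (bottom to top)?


push(3) -> [3]
push(29) -> [3, 29]
pop() returns 29 -> [3]
push(11) -> [3, 11]
push(4) -> [3, 11, 4]
push(21) -> [3, 11, 4, 21]
pop() returns 21 -> [3, 11, 4]
Final stack (bottom to top): [3, 11, 4]


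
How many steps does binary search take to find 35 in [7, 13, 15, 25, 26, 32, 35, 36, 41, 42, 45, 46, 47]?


Search for 35:
[0,12] mid=6 arr[6]=35
Total: 1 comparisons


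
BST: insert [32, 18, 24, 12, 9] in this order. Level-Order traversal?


Root = 32; build tree by BST insertion.
Level-Order traversal: [32, 18, 12, 24, 9]


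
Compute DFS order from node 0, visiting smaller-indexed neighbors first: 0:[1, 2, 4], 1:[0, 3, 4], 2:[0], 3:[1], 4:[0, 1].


DFS stack-based: start with [0]
Visit order: [0, 1, 3, 4, 2]


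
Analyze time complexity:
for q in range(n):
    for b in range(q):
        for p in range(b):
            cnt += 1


Per nesting level: O(n) * O(n) [triangular over q] * O(n) [triangular over b] = O(n^3)
Complexity: O(n^3)


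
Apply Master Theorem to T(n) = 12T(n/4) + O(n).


a=12, b=4, c=1. log_4(12)=1.792 > c=1. Case 1: O(n^log_b(a)) = O(n^1.792)
Complexity: O(n^1.792)


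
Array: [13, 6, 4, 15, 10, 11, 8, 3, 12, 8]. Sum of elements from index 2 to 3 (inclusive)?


Prefix sums: [0, 13, 19, 23, 38, 48, 59, 67, 70, 82, 90]
Sum[2..3] = prefix[4] - prefix[2] = 38 - 19 = 19


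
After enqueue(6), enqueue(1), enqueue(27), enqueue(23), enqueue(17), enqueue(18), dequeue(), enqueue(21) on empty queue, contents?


enqueue(6) -> [6]
enqueue(1) -> [6, 1]
enqueue(27) -> [6, 1, 27]
enqueue(23) -> [6, 1, 27, 23]
enqueue(17) -> [6, 1, 27, 23, 17]
enqueue(18) -> [6, 1, 27, 23, 17, 18]
dequeue() returns 6 -> [1, 27, 23, 17, 18]
enqueue(21) -> [1, 27, 23, 17, 18, 21]
Final queue (front to back): [1, 27, 23, 17, 18, 21]


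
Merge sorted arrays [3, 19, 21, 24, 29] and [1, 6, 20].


Compare heads, take smaller each step.
Merged: [1, 3, 6, 19, 20, 21, 24, 29]


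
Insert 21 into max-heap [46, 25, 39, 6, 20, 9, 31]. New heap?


Append 21: [46, 25, 39, 6, 20, 9, 31, 21]
Bubble up: swap idx 7(21) with idx 3(6)
Result: [46, 25, 39, 21, 20, 9, 31, 6]


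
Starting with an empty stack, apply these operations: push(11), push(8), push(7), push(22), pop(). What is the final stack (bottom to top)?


push(11) -> [11]
push(8) -> [11, 8]
push(7) -> [11, 8, 7]
push(22) -> [11, 8, 7, 22]
pop() returns 22 -> [11, 8, 7]
Final stack (bottom to top): [11, 8, 7]


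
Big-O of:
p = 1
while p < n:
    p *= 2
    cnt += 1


Per nesting level: O(log n) = O(log n)
Complexity: O(log n)


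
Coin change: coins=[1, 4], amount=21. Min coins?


dp[0]=0; dp[i]=1+min(dp[i-c] for c in coins)
...dp[16]=4, dp[17]=5, dp[18]=6, dp[19]=7, dp[20]=5, dp[21]=6
Minimum coins for 21 = 6


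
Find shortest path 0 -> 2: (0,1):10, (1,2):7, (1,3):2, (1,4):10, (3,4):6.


Dijkstra from 0:
Distances: {0: 0, 1: 10, 2: 17, 3: 12, 4: 18}
Shortest distance to 2 = 17, path = [0, 1, 2]


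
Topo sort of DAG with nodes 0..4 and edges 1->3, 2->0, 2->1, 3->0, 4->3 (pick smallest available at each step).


Kahn's algorithm, process smallest node first
Order: [2, 1, 4, 3, 0]


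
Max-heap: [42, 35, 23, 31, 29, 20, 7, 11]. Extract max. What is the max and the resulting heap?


Max = 42
Replace root with last, heapify down
Resulting heap: [35, 31, 23, 11, 29, 20, 7]


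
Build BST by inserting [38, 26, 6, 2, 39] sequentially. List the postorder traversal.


Root = 38; build tree by BST insertion.
Postorder traversal: [2, 6, 26, 39, 38]


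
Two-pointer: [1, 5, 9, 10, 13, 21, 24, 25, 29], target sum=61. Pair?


Two pointers: lo=0, hi=8
No pair sums to 61


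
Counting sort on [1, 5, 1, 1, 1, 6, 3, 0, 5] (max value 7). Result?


Count array: [1, 4, 0, 1, 0, 2, 1, 0]
Reconstruct: [0, 1, 1, 1, 1, 3, 5, 5, 6]


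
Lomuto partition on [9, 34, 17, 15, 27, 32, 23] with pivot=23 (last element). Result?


Elements <= 23 go left of pivot.
Result: [9, 17, 15, 23, 27, 32, 34], pivot at index 3


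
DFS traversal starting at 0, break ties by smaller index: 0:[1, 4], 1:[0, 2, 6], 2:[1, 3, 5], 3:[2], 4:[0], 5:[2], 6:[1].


DFS stack-based: start with [0]
Visit order: [0, 1, 2, 3, 5, 6, 4]


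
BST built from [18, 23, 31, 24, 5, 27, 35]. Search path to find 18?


BST root = 18
Search for 18: compare at each node
Path: [18]


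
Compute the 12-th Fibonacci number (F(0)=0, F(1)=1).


F(n)=F(n-1)+F(n-2)
...F(10)=55, F(11)=89, F(12)=144


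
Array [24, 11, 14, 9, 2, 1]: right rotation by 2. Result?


Right rotate by 2: [2, 1, 24, 11, 14, 9]


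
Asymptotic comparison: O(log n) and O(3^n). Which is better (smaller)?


logarithmic grows slower than exponential (base 3)
O(log n) is asymptotically smaller; O(3^n) grows faster


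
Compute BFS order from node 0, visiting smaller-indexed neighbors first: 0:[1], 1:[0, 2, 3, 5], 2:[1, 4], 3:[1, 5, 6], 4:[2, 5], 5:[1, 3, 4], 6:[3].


BFS queue: start with [0]
Visit order: [0, 1, 2, 3, 5, 4, 6]


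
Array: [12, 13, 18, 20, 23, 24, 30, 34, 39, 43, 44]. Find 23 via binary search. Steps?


Search for 23:
[0,10] mid=5 arr[5]=24
[0,4] mid=2 arr[2]=18
[3,4] mid=3 arr[3]=20
[4,4] mid=4 arr[4]=23
Total: 4 comparisons


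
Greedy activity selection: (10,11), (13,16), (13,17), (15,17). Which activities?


Greedy: pick earliest-ending, then skip overlaps.
Selected (2 activities): [(10, 11), (13, 16)]


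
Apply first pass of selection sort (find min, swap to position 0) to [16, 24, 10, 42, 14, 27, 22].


After one pass: [10, 24, 16, 42, 14, 27, 22]


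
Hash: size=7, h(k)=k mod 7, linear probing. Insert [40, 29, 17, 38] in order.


Insertions: 40->slot 5; 29->slot 1; 17->slot 3; 38->slot 4
Table: [None, 29, None, 17, 38, 40, None]


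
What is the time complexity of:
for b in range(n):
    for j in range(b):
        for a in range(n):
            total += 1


Per nesting level: O(n) * O(n) [triangular over b] * O(n) = O(n^3)
Complexity: O(n^3)


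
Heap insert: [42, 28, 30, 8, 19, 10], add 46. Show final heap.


Append 46: [42, 28, 30, 8, 19, 10, 46]
Bubble up: swap idx 6(46) with idx 2(30); swap idx 2(46) with idx 0(42)
Result: [46, 28, 42, 8, 19, 10, 30]


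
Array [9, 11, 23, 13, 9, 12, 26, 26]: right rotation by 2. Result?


Right rotate by 2: [26, 26, 9, 11, 23, 13, 9, 12]


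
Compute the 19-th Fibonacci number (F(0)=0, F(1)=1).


F(n)=F(n-1)+F(n-2)
...F(17)=1597, F(18)=2584, F(19)=4181


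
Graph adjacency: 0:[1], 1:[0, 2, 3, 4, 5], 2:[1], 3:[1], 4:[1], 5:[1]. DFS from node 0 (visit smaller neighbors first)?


DFS stack-based: start with [0]
Visit order: [0, 1, 2, 3, 4, 5]


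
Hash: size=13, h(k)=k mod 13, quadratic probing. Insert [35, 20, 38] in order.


Insertions: 35->slot 9; 20->slot 7; 38->slot 12
Table: [None, None, None, None, None, None, None, 20, None, 35, None, None, 38]


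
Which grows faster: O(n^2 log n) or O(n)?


linear grows slower than n^2 log n
O(n) is asymptotically smaller; O(n^2 log n) grows faster


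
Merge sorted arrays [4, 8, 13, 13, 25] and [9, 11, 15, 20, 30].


Compare heads, take smaller each step.
Merged: [4, 8, 9, 11, 13, 13, 15, 20, 25, 30]


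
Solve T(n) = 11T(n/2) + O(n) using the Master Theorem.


a=11, b=2, c=1. log_2(11)=3.459 > c=1. Case 1: O(n^log_b(a)) = O(n^3.459)
Complexity: O(n^3.459)


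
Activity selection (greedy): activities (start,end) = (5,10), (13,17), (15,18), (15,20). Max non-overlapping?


Greedy: pick earliest-ending, then skip overlaps.
Selected (2 activities): [(5, 10), (13, 17)]


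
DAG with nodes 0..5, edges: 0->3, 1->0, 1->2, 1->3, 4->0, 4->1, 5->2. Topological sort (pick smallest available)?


Kahn's algorithm, process smallest node first
Order: [4, 1, 0, 3, 5, 2]


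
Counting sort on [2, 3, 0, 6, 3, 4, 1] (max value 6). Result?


Count array: [1, 1, 1, 2, 1, 0, 1]
Reconstruct: [0, 1, 2, 3, 3, 4, 6]


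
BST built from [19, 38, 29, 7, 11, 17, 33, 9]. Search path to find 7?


BST root = 19
Search for 7: compare at each node
Path: [19, 7]


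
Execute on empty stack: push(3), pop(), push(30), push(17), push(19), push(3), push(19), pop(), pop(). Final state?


push(3) -> [3]
pop() returns 3 -> []
push(30) -> [30]
push(17) -> [30, 17]
push(19) -> [30, 17, 19]
push(3) -> [30, 17, 19, 3]
push(19) -> [30, 17, 19, 3, 19]
pop() returns 19 -> [30, 17, 19, 3]
pop() returns 3 -> [30, 17, 19]
Final stack (bottom to top): [30, 17, 19]


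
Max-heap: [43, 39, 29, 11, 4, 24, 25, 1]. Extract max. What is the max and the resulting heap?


Max = 43
Replace root with last, heapify down
Resulting heap: [39, 11, 29, 1, 4, 24, 25]


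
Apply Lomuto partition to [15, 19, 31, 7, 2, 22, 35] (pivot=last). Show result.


Elements <= 35 go left of pivot.
Result: [15, 19, 31, 7, 2, 22, 35], pivot at index 6


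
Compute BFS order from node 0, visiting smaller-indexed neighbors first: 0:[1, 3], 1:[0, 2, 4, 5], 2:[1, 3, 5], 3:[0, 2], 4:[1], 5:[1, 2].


BFS queue: start with [0]
Visit order: [0, 1, 3, 2, 4, 5]


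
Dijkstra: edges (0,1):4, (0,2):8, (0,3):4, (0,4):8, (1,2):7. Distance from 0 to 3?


Dijkstra from 0:
Distances: {0: 0, 1: 4, 2: 8, 3: 4, 4: 8}
Shortest distance to 3 = 4, path = [0, 3]


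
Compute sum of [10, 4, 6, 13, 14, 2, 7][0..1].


Prefix sums: [0, 10, 14, 20, 33, 47, 49, 56]
Sum[0..1] = prefix[2] - prefix[0] = 14 - 0 = 14


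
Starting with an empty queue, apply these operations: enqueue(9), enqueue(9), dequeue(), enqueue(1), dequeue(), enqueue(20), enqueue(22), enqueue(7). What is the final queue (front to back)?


enqueue(9) -> [9]
enqueue(9) -> [9, 9]
dequeue() returns 9 -> [9]
enqueue(1) -> [9, 1]
dequeue() returns 9 -> [1]
enqueue(20) -> [1, 20]
enqueue(22) -> [1, 20, 22]
enqueue(7) -> [1, 20, 22, 7]
Final queue (front to back): [1, 20, 22, 7]


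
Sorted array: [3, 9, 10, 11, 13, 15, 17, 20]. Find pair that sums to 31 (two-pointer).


Two pointers: lo=0, hi=7
Found pair: (11, 20) summing to 31


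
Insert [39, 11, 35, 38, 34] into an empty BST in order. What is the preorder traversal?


Root = 39; build tree by BST insertion.
Preorder traversal: [39, 11, 35, 34, 38]


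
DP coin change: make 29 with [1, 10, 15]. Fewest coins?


dp[0]=0; dp[i]=1+min(dp[i-c] for c in coins)
...dp[24]=6, dp[25]=2, dp[26]=3, dp[27]=4, dp[28]=5, dp[29]=6
Minimum coins for 29 = 6


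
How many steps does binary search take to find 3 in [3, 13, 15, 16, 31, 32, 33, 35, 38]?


Search for 3:
[0,8] mid=4 arr[4]=31
[0,3] mid=1 arr[1]=13
[0,0] mid=0 arr[0]=3
Total: 3 comparisons


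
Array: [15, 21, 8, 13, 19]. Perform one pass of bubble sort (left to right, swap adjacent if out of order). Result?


After one pass: [15, 8, 13, 19, 21]


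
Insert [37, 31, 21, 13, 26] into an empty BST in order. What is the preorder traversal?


Root = 37; build tree by BST insertion.
Preorder traversal: [37, 31, 21, 13, 26]


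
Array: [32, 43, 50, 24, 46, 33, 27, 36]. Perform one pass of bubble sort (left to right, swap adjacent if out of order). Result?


After one pass: [32, 43, 24, 46, 33, 27, 36, 50]


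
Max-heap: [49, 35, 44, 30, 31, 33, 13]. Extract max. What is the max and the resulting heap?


Max = 49
Replace root with last, heapify down
Resulting heap: [44, 35, 33, 30, 31, 13]


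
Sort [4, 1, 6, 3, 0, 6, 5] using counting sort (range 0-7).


Count array: [1, 1, 0, 1, 1, 1, 2, 0]
Reconstruct: [0, 1, 3, 4, 5, 6, 6]


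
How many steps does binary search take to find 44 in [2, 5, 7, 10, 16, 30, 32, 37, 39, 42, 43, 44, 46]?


Search for 44:
[0,12] mid=6 arr[6]=32
[7,12] mid=9 arr[9]=42
[10,12] mid=11 arr[11]=44
Total: 3 comparisons


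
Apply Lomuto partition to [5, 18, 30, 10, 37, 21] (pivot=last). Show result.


Elements <= 21 go left of pivot.
Result: [5, 18, 10, 21, 37, 30], pivot at index 3


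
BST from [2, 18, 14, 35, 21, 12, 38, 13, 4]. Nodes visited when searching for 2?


BST root = 2
Search for 2: compare at each node
Path: [2]


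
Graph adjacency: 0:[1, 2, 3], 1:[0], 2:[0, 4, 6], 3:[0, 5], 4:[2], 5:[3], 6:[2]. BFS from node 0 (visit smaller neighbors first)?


BFS queue: start with [0]
Visit order: [0, 1, 2, 3, 4, 6, 5]


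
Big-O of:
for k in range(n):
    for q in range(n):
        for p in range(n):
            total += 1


Per nesting level: O(n) * O(n) * O(n) = O(n^3)
Complexity: O(n^3)


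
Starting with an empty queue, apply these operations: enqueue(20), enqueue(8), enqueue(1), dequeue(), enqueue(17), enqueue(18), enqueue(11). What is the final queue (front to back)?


enqueue(20) -> [20]
enqueue(8) -> [20, 8]
enqueue(1) -> [20, 8, 1]
dequeue() returns 20 -> [8, 1]
enqueue(17) -> [8, 1, 17]
enqueue(18) -> [8, 1, 17, 18]
enqueue(11) -> [8, 1, 17, 18, 11]
Final queue (front to back): [8, 1, 17, 18, 11]


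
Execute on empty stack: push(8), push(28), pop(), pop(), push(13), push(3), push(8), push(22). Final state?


push(8) -> [8]
push(28) -> [8, 28]
pop() returns 28 -> [8]
pop() returns 8 -> []
push(13) -> [13]
push(3) -> [13, 3]
push(8) -> [13, 3, 8]
push(22) -> [13, 3, 8, 22]
Final stack (bottom to top): [13, 3, 8, 22]


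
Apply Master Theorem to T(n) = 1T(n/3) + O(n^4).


a=1, b=3, c=4. log_3(1)=0 < c=4. Case 3: O(n^c) = O(n^4)
Complexity: O(n^4)


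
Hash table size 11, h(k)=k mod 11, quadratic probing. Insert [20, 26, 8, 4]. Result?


Insertions: 20->slot 9; 26->slot 4; 8->slot 8; 4->slot 5
Table: [None, None, None, None, 26, 4, None, None, 8, 20, None]


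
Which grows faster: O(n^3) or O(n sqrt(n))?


n^1.5 grows slower than cubic
O(n sqrt(n)) is asymptotically smaller; O(n^3) grows faster


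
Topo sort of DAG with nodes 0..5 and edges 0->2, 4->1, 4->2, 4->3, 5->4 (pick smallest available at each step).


Kahn's algorithm, process smallest node first
Order: [0, 5, 4, 1, 2, 3]


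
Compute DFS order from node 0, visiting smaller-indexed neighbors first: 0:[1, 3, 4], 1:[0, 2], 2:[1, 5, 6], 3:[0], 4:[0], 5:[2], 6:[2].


DFS stack-based: start with [0]
Visit order: [0, 1, 2, 5, 6, 3, 4]


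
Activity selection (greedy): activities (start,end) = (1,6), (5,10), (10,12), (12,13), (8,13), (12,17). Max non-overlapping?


Greedy: pick earliest-ending, then skip overlaps.
Selected (3 activities): [(1, 6), (10, 12), (12, 13)]


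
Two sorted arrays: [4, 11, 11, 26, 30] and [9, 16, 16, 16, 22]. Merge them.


Compare heads, take smaller each step.
Merged: [4, 9, 11, 11, 16, 16, 16, 22, 26, 30]


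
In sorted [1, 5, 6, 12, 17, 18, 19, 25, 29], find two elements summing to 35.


Two pointers: lo=0, hi=8
Found pair: (6, 29) summing to 35


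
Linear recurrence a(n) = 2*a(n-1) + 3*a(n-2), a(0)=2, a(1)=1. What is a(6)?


Build bottom-up:
...a(4)=62, a(5)=181, a(6)=2*181+3*62=548


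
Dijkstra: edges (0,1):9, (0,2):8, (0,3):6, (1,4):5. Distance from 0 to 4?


Dijkstra from 0:
Distances: {0: 0, 1: 9, 2: 8, 3: 6, 4: 14}
Shortest distance to 4 = 14, path = [0, 1, 4]


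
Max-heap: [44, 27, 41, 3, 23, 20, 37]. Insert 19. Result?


Append 19: [44, 27, 41, 3, 23, 20, 37, 19]
Bubble up: swap idx 7(19) with idx 3(3)
Result: [44, 27, 41, 19, 23, 20, 37, 3]


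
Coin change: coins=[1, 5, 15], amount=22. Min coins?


dp[0]=0; dp[i]=1+min(dp[i-c] for c in coins)
...dp[17]=3, dp[18]=4, dp[19]=5, dp[20]=2, dp[21]=3, dp[22]=4
Minimum coins for 22 = 4


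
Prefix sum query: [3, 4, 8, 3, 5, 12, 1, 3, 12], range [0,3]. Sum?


Prefix sums: [0, 3, 7, 15, 18, 23, 35, 36, 39, 51]
Sum[0..3] = prefix[4] - prefix[0] = 18 - 0 = 18


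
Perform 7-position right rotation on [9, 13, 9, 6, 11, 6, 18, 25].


Right rotate by 7: [13, 9, 6, 11, 6, 18, 25, 9]


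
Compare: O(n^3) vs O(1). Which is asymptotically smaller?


constant grows slower than cubic
O(1) is asymptotically smaller; O(n^3) grows faster


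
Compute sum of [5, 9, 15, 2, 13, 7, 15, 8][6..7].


Prefix sums: [0, 5, 14, 29, 31, 44, 51, 66, 74]
Sum[6..7] = prefix[8] - prefix[6] = 74 - 51 = 23


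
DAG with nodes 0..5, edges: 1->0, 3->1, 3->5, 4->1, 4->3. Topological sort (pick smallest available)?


Kahn's algorithm, process smallest node first
Order: [2, 4, 3, 1, 0, 5]


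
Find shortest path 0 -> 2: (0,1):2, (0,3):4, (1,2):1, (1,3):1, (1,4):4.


Dijkstra from 0:
Distances: {0: 0, 1: 2, 2: 3, 3: 3, 4: 6}
Shortest distance to 2 = 3, path = [0, 1, 2]


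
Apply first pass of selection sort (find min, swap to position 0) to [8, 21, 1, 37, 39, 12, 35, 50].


After one pass: [1, 21, 8, 37, 39, 12, 35, 50]


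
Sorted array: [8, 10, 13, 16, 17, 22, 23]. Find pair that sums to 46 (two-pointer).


Two pointers: lo=0, hi=6
No pair sums to 46


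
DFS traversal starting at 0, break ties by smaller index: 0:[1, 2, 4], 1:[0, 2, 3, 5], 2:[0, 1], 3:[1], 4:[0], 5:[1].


DFS stack-based: start with [0]
Visit order: [0, 1, 2, 3, 5, 4]


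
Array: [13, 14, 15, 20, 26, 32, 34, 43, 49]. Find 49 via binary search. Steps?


Search for 49:
[0,8] mid=4 arr[4]=26
[5,8] mid=6 arr[6]=34
[7,8] mid=7 arr[7]=43
[8,8] mid=8 arr[8]=49
Total: 4 comparisons


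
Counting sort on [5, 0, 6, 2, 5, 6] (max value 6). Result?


Count array: [1, 0, 1, 0, 0, 2, 2]
Reconstruct: [0, 2, 5, 5, 6, 6]


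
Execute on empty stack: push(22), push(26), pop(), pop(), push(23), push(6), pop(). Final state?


push(22) -> [22]
push(26) -> [22, 26]
pop() returns 26 -> [22]
pop() returns 22 -> []
push(23) -> [23]
push(6) -> [23, 6]
pop() returns 6 -> [23]
Final stack (bottom to top): [23]


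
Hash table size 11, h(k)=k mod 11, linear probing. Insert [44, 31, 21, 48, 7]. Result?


Insertions: 44->slot 0; 31->slot 9; 21->slot 10; 48->slot 4; 7->slot 7
Table: [44, None, None, None, 48, None, None, 7, None, 31, 21]


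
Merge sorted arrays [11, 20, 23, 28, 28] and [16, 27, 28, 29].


Compare heads, take smaller each step.
Merged: [11, 16, 20, 23, 27, 28, 28, 28, 29]


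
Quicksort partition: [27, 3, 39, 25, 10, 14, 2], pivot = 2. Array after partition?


Elements <= 2 go left of pivot.
Result: [2, 3, 39, 25, 10, 14, 27], pivot at index 0


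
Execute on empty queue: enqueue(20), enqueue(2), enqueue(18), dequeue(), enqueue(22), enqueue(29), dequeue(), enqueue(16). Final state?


enqueue(20) -> [20]
enqueue(2) -> [20, 2]
enqueue(18) -> [20, 2, 18]
dequeue() returns 20 -> [2, 18]
enqueue(22) -> [2, 18, 22]
enqueue(29) -> [2, 18, 22, 29]
dequeue() returns 2 -> [18, 22, 29]
enqueue(16) -> [18, 22, 29, 16]
Final queue (front to back): [18, 22, 29, 16]


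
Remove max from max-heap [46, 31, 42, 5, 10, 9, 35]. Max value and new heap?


Max = 46
Replace root with last, heapify down
Resulting heap: [42, 31, 35, 5, 10, 9]


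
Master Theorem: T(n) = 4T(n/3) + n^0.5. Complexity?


a=4, b=3, c=0.5. log_3(4)=1.262 > c=0.5. Case 1: O(n^log_b(a)) = O(n^1.262)
Complexity: O(n^1.262)


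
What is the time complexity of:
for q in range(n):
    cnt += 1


Per nesting level: O(n) = O(n)
Complexity: O(n)


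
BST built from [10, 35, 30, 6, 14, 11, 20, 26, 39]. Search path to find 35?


BST root = 10
Search for 35: compare at each node
Path: [10, 35]


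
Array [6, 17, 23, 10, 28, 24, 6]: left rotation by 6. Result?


Left rotate by 6: [6, 6, 17, 23, 10, 28, 24]


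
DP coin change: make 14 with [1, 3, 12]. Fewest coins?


dp[0]=0; dp[i]=1+min(dp[i-c] for c in coins)
...dp[9]=3, dp[10]=4, dp[11]=5, dp[12]=1, dp[13]=2, dp[14]=3
Minimum coins for 14 = 3


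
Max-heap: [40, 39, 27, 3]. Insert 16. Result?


Append 16: [40, 39, 27, 3, 16]
Bubble up: no swaps needed
Result: [40, 39, 27, 3, 16]


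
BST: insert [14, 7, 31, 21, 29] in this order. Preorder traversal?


Root = 14; build tree by BST insertion.
Preorder traversal: [14, 7, 31, 21, 29]


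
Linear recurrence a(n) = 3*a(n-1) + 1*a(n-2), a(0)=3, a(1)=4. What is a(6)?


Build bottom-up:
...a(4)=162, a(5)=535, a(6)=3*535+1*162=1767


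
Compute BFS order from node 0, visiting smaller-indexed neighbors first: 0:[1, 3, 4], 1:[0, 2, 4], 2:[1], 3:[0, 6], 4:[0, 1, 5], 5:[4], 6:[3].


BFS queue: start with [0]
Visit order: [0, 1, 3, 4, 2, 6, 5]


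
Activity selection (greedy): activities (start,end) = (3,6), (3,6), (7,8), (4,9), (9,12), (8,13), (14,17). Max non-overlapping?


Greedy: pick earliest-ending, then skip overlaps.
Selected (4 activities): [(3, 6), (7, 8), (9, 12), (14, 17)]


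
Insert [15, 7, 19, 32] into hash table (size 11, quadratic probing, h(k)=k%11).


Insertions: 15->slot 4; 7->slot 7; 19->slot 8; 32->slot 10
Table: [None, None, None, None, 15, None, None, 7, 19, None, 32]


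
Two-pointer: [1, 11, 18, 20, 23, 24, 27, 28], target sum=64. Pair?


Two pointers: lo=0, hi=7
No pair sums to 64


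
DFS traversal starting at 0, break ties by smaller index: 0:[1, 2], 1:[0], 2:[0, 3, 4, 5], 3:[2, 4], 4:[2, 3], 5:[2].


DFS stack-based: start with [0]
Visit order: [0, 1, 2, 3, 4, 5]


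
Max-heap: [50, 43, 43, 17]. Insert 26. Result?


Append 26: [50, 43, 43, 17, 26]
Bubble up: no swaps needed
Result: [50, 43, 43, 17, 26]


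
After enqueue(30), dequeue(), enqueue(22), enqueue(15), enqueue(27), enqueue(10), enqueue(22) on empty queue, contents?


enqueue(30) -> [30]
dequeue() returns 30 -> []
enqueue(22) -> [22]
enqueue(15) -> [22, 15]
enqueue(27) -> [22, 15, 27]
enqueue(10) -> [22, 15, 27, 10]
enqueue(22) -> [22, 15, 27, 10, 22]
Final queue (front to back): [22, 15, 27, 10, 22]


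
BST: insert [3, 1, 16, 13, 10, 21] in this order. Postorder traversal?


Root = 3; build tree by BST insertion.
Postorder traversal: [1, 10, 13, 21, 16, 3]


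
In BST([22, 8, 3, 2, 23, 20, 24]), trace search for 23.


BST root = 22
Search for 23: compare at each node
Path: [22, 23]


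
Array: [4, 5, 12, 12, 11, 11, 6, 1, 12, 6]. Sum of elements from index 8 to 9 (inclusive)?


Prefix sums: [0, 4, 9, 21, 33, 44, 55, 61, 62, 74, 80]
Sum[8..9] = prefix[10] - prefix[8] = 80 - 62 = 18


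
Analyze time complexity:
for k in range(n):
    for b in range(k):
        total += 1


Per nesting level: O(n) * O(n) [triangular over k] = O(n^2)
Complexity: O(n^2)


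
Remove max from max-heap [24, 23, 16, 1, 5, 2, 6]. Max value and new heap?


Max = 24
Replace root with last, heapify down
Resulting heap: [23, 6, 16, 1, 5, 2]


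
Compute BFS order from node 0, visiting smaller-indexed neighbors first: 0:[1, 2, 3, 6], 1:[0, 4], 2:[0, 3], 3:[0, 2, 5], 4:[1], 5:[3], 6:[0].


BFS queue: start with [0]
Visit order: [0, 1, 2, 3, 6, 4, 5]


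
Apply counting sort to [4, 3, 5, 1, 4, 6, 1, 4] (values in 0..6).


Count array: [0, 2, 0, 1, 3, 1, 1]
Reconstruct: [1, 1, 3, 4, 4, 4, 5, 6]


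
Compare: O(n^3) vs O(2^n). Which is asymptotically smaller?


cubic grows slower than exponential
O(n^3) is asymptotically smaller; O(2^n) grows faster


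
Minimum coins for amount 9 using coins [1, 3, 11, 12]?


dp[0]=0; dp[i]=1+min(dp[i-c] for c in coins)
...dp[4]=2, dp[5]=3, dp[6]=2, dp[7]=3, dp[8]=4, dp[9]=3
Minimum coins for 9 = 3


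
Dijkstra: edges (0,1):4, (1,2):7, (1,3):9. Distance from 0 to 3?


Dijkstra from 0:
Distances: {0: 0, 1: 4, 2: 11, 3: 13}
Shortest distance to 3 = 13, path = [0, 1, 3]


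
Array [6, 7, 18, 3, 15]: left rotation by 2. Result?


Left rotate by 2: [18, 3, 15, 6, 7]


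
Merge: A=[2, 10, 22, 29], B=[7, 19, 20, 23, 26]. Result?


Compare heads, take smaller each step.
Merged: [2, 7, 10, 19, 20, 22, 23, 26, 29]


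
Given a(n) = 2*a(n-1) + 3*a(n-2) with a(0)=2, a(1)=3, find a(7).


Build bottom-up:
...a(5)=303, a(6)=912, a(7)=2*912+3*303=2733


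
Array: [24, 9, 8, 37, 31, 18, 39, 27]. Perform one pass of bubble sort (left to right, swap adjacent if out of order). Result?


After one pass: [9, 8, 24, 31, 18, 37, 27, 39]


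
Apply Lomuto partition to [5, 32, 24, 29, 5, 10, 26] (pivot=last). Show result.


Elements <= 26 go left of pivot.
Result: [5, 24, 5, 10, 26, 29, 32], pivot at index 4


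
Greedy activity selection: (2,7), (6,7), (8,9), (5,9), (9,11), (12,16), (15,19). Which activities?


Greedy: pick earliest-ending, then skip overlaps.
Selected (4 activities): [(2, 7), (8, 9), (9, 11), (12, 16)]


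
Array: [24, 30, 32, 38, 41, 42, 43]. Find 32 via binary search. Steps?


Search for 32:
[0,6] mid=3 arr[3]=38
[0,2] mid=1 arr[1]=30
[2,2] mid=2 arr[2]=32
Total: 3 comparisons


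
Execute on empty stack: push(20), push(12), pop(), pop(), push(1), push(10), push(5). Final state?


push(20) -> [20]
push(12) -> [20, 12]
pop() returns 12 -> [20]
pop() returns 20 -> []
push(1) -> [1]
push(10) -> [1, 10]
push(5) -> [1, 10, 5]
Final stack (bottom to top): [1, 10, 5]


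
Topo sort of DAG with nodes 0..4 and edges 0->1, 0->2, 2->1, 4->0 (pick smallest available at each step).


Kahn's algorithm, process smallest node first
Order: [3, 4, 0, 2, 1]


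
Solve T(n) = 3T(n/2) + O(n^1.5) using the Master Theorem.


a=3, b=2, c=1.5. log_2(3)=1.585 > c=1.5. Case 1: O(n^log_b(a)) = O(n^1.585)
Complexity: O(n^1.585)


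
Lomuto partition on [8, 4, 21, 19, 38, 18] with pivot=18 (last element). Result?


Elements <= 18 go left of pivot.
Result: [8, 4, 18, 19, 38, 21], pivot at index 2


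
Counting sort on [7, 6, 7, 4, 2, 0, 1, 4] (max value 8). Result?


Count array: [1, 1, 1, 0, 2, 0, 1, 2, 0]
Reconstruct: [0, 1, 2, 4, 4, 6, 7, 7]


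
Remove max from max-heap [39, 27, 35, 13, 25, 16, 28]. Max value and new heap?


Max = 39
Replace root with last, heapify down
Resulting heap: [35, 27, 28, 13, 25, 16]


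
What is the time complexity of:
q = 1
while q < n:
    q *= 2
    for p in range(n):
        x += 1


Per nesting level: O(log n) * O(n) = O(n log n)
Complexity: O(n log n)


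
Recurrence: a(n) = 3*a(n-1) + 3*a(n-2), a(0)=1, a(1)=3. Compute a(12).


Build bottom-up:
...a(10)=507627, a(11)=1924560, a(12)=3*1924560+3*507627=7296561


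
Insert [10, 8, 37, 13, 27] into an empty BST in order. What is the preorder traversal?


Root = 10; build tree by BST insertion.
Preorder traversal: [10, 8, 37, 13, 27]


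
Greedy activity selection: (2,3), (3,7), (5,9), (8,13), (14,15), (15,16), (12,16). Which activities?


Greedy: pick earliest-ending, then skip overlaps.
Selected (5 activities): [(2, 3), (3, 7), (8, 13), (14, 15), (15, 16)]


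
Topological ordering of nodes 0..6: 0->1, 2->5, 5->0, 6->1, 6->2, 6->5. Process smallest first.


Kahn's algorithm, process smallest node first
Order: [3, 4, 6, 2, 5, 0, 1]


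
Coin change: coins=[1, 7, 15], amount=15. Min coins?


dp[0]=0; dp[i]=1+min(dp[i-c] for c in coins)
...dp[10]=4, dp[11]=5, dp[12]=6, dp[13]=7, dp[14]=2, dp[15]=1
Minimum coins for 15 = 1


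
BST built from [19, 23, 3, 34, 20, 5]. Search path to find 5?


BST root = 19
Search for 5: compare at each node
Path: [19, 3, 5]


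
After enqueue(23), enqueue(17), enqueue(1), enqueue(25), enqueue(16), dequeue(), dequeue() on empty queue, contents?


enqueue(23) -> [23]
enqueue(17) -> [23, 17]
enqueue(1) -> [23, 17, 1]
enqueue(25) -> [23, 17, 1, 25]
enqueue(16) -> [23, 17, 1, 25, 16]
dequeue() returns 23 -> [17, 1, 25, 16]
dequeue() returns 17 -> [1, 25, 16]
Final queue (front to back): [1, 25, 16]


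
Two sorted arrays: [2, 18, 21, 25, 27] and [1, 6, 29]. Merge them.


Compare heads, take smaller each step.
Merged: [1, 2, 6, 18, 21, 25, 27, 29]


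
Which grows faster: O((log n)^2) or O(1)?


constant grows slower than polylogarithmic
O(1) is asymptotically smaller; O((log n)^2) grows faster


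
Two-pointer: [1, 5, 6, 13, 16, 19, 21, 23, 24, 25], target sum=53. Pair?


Two pointers: lo=0, hi=9
No pair sums to 53


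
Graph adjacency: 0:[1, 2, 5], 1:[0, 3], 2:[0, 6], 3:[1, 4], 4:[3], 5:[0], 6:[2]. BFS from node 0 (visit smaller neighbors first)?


BFS queue: start with [0]
Visit order: [0, 1, 2, 5, 3, 6, 4]


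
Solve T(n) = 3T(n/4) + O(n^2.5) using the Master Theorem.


a=3, b=4, c=2.5. log_4(3)=0.792 < c=2.5. Case 3: O(n^c) = O(n^2.500)
Complexity: O(n^2.500)


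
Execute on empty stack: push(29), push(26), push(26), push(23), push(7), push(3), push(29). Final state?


push(29) -> [29]
push(26) -> [29, 26]
push(26) -> [29, 26, 26]
push(23) -> [29, 26, 26, 23]
push(7) -> [29, 26, 26, 23, 7]
push(3) -> [29, 26, 26, 23, 7, 3]
push(29) -> [29, 26, 26, 23, 7, 3, 29]
Final stack (bottom to top): [29, 26, 26, 23, 7, 3, 29]


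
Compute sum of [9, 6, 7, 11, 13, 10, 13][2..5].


Prefix sums: [0, 9, 15, 22, 33, 46, 56, 69]
Sum[2..5] = prefix[6] - prefix[2] = 56 - 15 = 41


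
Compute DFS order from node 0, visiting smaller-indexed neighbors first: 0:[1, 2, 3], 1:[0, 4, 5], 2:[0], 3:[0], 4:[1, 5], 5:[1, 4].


DFS stack-based: start with [0]
Visit order: [0, 1, 4, 5, 2, 3]


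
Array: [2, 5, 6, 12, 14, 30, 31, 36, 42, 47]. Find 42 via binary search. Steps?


Search for 42:
[0,9] mid=4 arr[4]=14
[5,9] mid=7 arr[7]=36
[8,9] mid=8 arr[8]=42
Total: 3 comparisons


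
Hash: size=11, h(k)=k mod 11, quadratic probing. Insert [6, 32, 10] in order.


Insertions: 6->slot 6; 32->slot 10; 10->slot 0
Table: [10, None, None, None, None, None, 6, None, None, None, 32]


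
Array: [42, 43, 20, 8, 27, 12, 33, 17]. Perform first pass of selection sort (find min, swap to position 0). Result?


After one pass: [8, 43, 20, 42, 27, 12, 33, 17]


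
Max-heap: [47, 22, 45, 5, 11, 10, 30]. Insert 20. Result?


Append 20: [47, 22, 45, 5, 11, 10, 30, 20]
Bubble up: swap idx 7(20) with idx 3(5)
Result: [47, 22, 45, 20, 11, 10, 30, 5]


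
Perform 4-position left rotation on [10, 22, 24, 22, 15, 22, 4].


Left rotate by 4: [15, 22, 4, 10, 22, 24, 22]


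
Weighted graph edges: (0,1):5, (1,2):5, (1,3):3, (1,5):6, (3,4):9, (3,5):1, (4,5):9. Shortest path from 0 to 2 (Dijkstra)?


Dijkstra from 0:
Distances: {0: 0, 1: 5, 2: 10, 3: 8, 4: 17, 5: 9}
Shortest distance to 2 = 10, path = [0, 1, 2]


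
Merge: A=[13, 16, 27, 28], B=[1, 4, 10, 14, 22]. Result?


Compare heads, take smaller each step.
Merged: [1, 4, 10, 13, 14, 16, 22, 27, 28]


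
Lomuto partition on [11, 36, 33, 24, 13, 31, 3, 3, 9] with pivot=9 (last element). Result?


Elements <= 9 go left of pivot.
Result: [3, 3, 9, 24, 13, 31, 11, 36, 33], pivot at index 2


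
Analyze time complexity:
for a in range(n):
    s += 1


Per nesting level: O(n) = O(n)
Complexity: O(n)


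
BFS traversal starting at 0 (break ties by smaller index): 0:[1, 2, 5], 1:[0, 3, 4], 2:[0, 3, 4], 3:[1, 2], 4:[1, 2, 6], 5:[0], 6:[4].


BFS queue: start with [0]
Visit order: [0, 1, 2, 5, 3, 4, 6]


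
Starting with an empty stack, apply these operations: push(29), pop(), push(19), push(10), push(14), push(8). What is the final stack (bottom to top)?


push(29) -> [29]
pop() returns 29 -> []
push(19) -> [19]
push(10) -> [19, 10]
push(14) -> [19, 10, 14]
push(8) -> [19, 10, 14, 8]
Final stack (bottom to top): [19, 10, 14, 8]


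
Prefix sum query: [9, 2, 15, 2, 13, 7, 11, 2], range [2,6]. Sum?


Prefix sums: [0, 9, 11, 26, 28, 41, 48, 59, 61]
Sum[2..6] = prefix[7] - prefix[2] = 59 - 11 = 48


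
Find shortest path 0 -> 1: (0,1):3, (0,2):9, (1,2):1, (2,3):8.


Dijkstra from 0:
Distances: {0: 0, 1: 3, 2: 4, 3: 12}
Shortest distance to 1 = 3, path = [0, 1]


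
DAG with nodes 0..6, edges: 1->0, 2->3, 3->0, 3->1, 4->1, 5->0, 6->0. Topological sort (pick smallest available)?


Kahn's algorithm, process smallest node first
Order: [2, 3, 4, 1, 5, 6, 0]


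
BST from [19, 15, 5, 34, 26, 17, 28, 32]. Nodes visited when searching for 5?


BST root = 19
Search for 5: compare at each node
Path: [19, 15, 5]


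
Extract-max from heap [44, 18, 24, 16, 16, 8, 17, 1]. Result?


Max = 44
Replace root with last, heapify down
Resulting heap: [24, 18, 17, 16, 16, 8, 1]


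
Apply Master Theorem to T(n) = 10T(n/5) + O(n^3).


a=10, b=5, c=3. log_5(10)=1.431 < c=3. Case 3: O(n^c) = O(n^3)
Complexity: O(n^3)


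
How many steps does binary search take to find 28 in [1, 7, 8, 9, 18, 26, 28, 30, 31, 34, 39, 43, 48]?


Search for 28:
[0,12] mid=6 arr[6]=28
Total: 1 comparisons


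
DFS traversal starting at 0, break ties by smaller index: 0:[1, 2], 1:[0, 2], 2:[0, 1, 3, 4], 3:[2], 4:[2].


DFS stack-based: start with [0]
Visit order: [0, 1, 2, 3, 4]


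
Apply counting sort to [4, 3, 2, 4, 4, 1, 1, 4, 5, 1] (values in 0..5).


Count array: [0, 3, 1, 1, 4, 1]
Reconstruct: [1, 1, 1, 2, 3, 4, 4, 4, 4, 5]


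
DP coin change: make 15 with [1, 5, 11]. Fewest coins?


dp[0]=0; dp[i]=1+min(dp[i-c] for c in coins)
...dp[10]=2, dp[11]=1, dp[12]=2, dp[13]=3, dp[14]=4, dp[15]=3
Minimum coins for 15 = 3


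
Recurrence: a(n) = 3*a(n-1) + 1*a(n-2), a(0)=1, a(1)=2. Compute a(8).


Build bottom-up:
...a(6)=829, a(7)=2738, a(8)=3*2738+1*829=9043


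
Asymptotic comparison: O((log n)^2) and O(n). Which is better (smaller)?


polylogarithmic grows slower than linear
O((log n)^2) is asymptotically smaller; O(n) grows faster


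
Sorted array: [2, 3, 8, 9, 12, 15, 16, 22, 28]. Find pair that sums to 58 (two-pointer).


Two pointers: lo=0, hi=8
No pair sums to 58


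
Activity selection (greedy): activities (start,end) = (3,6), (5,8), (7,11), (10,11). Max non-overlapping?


Greedy: pick earliest-ending, then skip overlaps.
Selected (2 activities): [(3, 6), (7, 11)]


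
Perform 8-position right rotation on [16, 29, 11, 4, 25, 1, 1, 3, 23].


Right rotate by 8: [29, 11, 4, 25, 1, 1, 3, 23, 16]


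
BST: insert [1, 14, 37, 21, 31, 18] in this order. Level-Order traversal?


Root = 1; build tree by BST insertion.
Level-Order traversal: [1, 14, 37, 21, 18, 31]


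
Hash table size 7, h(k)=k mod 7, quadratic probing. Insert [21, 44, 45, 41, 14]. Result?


Insertions: 21->slot 0; 44->slot 2; 45->slot 3; 41->slot 6; 14->slot 1
Table: [21, 14, 44, 45, None, None, 41]


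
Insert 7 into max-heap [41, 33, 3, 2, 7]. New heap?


Append 7: [41, 33, 3, 2, 7, 7]
Bubble up: swap idx 5(7) with idx 2(3)
Result: [41, 33, 7, 2, 7, 3]


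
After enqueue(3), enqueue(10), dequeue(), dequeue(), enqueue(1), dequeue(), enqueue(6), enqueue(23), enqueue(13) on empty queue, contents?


enqueue(3) -> [3]
enqueue(10) -> [3, 10]
dequeue() returns 3 -> [10]
dequeue() returns 10 -> []
enqueue(1) -> [1]
dequeue() returns 1 -> []
enqueue(6) -> [6]
enqueue(23) -> [6, 23]
enqueue(13) -> [6, 23, 13]
Final queue (front to back): [6, 23, 13]


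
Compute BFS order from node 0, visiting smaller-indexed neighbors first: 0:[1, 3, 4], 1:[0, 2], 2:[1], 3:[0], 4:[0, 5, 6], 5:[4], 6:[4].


BFS queue: start with [0]
Visit order: [0, 1, 3, 4, 2, 5, 6]


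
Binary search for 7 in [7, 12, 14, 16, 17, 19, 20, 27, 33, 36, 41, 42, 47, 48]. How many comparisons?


Search for 7:
[0,13] mid=6 arr[6]=20
[0,5] mid=2 arr[2]=14
[0,1] mid=0 arr[0]=7
Total: 3 comparisons


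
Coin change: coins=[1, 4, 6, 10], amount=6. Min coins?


dp[0]=0; dp[i]=1+min(dp[i-c] for c in coins)
...dp[1]=1, dp[2]=2, dp[3]=3, dp[4]=1, dp[5]=2, dp[6]=1
Minimum coins for 6 = 1


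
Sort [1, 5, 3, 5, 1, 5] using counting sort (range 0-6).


Count array: [0, 2, 0, 1, 0, 3, 0]
Reconstruct: [1, 1, 3, 5, 5, 5]


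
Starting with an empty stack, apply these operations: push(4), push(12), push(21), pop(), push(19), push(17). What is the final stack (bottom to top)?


push(4) -> [4]
push(12) -> [4, 12]
push(21) -> [4, 12, 21]
pop() returns 21 -> [4, 12]
push(19) -> [4, 12, 19]
push(17) -> [4, 12, 19, 17]
Final stack (bottom to top): [4, 12, 19, 17]


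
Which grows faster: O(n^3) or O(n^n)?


cubic grows slower than n^n
O(n^3) is asymptotically smaller; O(n^n) grows faster


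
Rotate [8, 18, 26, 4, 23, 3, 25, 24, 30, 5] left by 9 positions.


Left rotate by 9: [5, 8, 18, 26, 4, 23, 3, 25, 24, 30]


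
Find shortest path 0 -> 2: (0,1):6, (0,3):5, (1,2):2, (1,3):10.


Dijkstra from 0:
Distances: {0: 0, 1: 6, 2: 8, 3: 5}
Shortest distance to 2 = 8, path = [0, 1, 2]


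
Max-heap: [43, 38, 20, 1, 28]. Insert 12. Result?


Append 12: [43, 38, 20, 1, 28, 12]
Bubble up: no swaps needed
Result: [43, 38, 20, 1, 28, 12]


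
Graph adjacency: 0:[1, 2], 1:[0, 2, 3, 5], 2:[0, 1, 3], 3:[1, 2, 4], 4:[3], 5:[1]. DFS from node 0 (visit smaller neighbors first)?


DFS stack-based: start with [0]
Visit order: [0, 1, 2, 3, 4, 5]


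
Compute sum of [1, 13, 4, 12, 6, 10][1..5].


Prefix sums: [0, 1, 14, 18, 30, 36, 46]
Sum[1..5] = prefix[6] - prefix[1] = 46 - 1 = 45


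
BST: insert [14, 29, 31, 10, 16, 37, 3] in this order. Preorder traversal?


Root = 14; build tree by BST insertion.
Preorder traversal: [14, 10, 3, 29, 16, 31, 37]


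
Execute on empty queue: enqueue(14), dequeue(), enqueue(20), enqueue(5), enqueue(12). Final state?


enqueue(14) -> [14]
dequeue() returns 14 -> []
enqueue(20) -> [20]
enqueue(5) -> [20, 5]
enqueue(12) -> [20, 5, 12]
Final queue (front to back): [20, 5, 12]


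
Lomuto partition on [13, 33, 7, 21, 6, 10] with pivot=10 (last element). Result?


Elements <= 10 go left of pivot.
Result: [7, 6, 10, 21, 33, 13], pivot at index 2


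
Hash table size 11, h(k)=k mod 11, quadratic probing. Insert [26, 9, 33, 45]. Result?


Insertions: 26->slot 4; 9->slot 9; 33->slot 0; 45->slot 1
Table: [33, 45, None, None, 26, None, None, None, None, 9, None]
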